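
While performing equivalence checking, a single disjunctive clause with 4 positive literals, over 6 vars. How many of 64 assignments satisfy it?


Step 1: Total=2^6=64
Step 2: Unsat when all 4 false: 2^2=4
Step 3: Sat=64-4=60

60


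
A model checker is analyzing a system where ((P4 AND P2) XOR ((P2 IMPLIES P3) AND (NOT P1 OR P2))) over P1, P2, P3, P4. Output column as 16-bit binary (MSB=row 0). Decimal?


Formula: ((P4 AND P2) XOR ((P2 IMPLIES P3) AND (NOT P1 OR P2))) over P1, P2, P3, P4 (16 rows)
Evaluate each row (bits = P1,P2,P3,P4, MSB first):
  row 0 [0000]: ((0 AND 0) XOR ((0 IMPLIES 0) AND (NOT 0 OR 0))) -> 1
  row 1 [0001]: ((1 AND 0) XOR ((0 IMPLIES 0) AND (NOT 0 OR 0))) -> 1
  row 2 [0010]: ((0 AND 0) XOR ((0 IMPLIES 1) AND (NOT 0 OR 0))) -> 1
  row 3 [0011]: ((1 AND 0) XOR ((0 IMPLIES 1) AND (NOT 0 OR 0))) -> 1
  row 4 [0100]: ((0 AND 1) XOR ((1 IMPLIES 0) AND (NOT 0 OR 1))) -> 0
  row 5 [0101]: ((1 AND 1) XOR ((1 IMPLIES 0) AND (NOT 0 OR 1))) -> 1
  row 6 [0110]: ((0 AND 1) XOR ((1 IMPLIES 1) AND (NOT 0 OR 1))) -> 1
  row 7 [0111]: ((1 AND 1) XOR ((1 IMPLIES 1) AND (NOT 0 OR 1))) -> 0
  row 8 [1000]: ((0 AND 0) XOR ((0 IMPLIES 0) AND (NOT 1 OR 0))) -> 0
  row 9 [1001]: ((1 AND 0) XOR ((0 IMPLIES 0) AND (NOT 1 OR 0))) -> 0
  row 10 [1010]: ((0 AND 0) XOR ((0 IMPLIES 1) AND (NOT 1 OR 0))) -> 0
  row 11 [1011]: ((1 AND 0) XOR ((0 IMPLIES 1) AND (NOT 1 OR 0))) -> 0
  row 12 [1100]: ((0 AND 1) XOR ((1 IMPLIES 0) AND (NOT 1 OR 1))) -> 0
  row 13 [1101]: ((1 AND 1) XOR ((1 IMPLIES 0) AND (NOT 1 OR 1))) -> 1
  row 14 [1110]: ((0 AND 1) XOR ((1 IMPLIES 1) AND (NOT 1 OR 1))) -> 1
  row 15 [1111]: ((1 AND 1) XOR ((1 IMPLIES 1) AND (NOT 1 OR 1))) -> 0
Full result column, 4 rows per line (P1,P2 fixed per line; P3,P4 runs 00..11 left to right):
  rows 0-3 [P1,P2=00]: 1111  = hex F
  rows 4-7 [P1,P2=01]: 0110  = hex 6
  rows 8-11 [P1,P2=10]: 0000  = hex 0
  rows 12-15 [P1,P2=11]: 0110  = hex 6
Output column (row 0 .. row 15) = 1111011000000110
Output column grouped in 4s = 1111 0110 0000 0110 = 0xF606
Convert to decimal digit by digit (value = value*16 + digit):
  F -> 15
  15*16 + 6 = 246
  246*16 + 0 = 3936
  3936*16 + 6 = 62982
Decimal = 62982

62982


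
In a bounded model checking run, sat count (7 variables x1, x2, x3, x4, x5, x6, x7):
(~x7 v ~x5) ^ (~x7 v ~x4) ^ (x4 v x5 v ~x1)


CNF with 3 clauses over 7 vars (128 assignments).
An assignment satisfies CNF iff every clause has >=1 true literal.
Check each row (bits = x1,x2,x3,x4,x5,x6,x7; clause T/F shown):
  row 0 [0000000]: clauses=TTT -> 1
  row 1 [0000001]: clauses=TTT -> 1
  row 2 [0000010]: clauses=TTT -> 1
  row 3 [0000011]: clauses=TTT -> 1
  row 4 [0000100]: clauses=TTT -> 1
  (every remaining row is evaluated the same way; all 128 results are listed next)
Full result column, 8 rows per line (x1,x2,x3,x4 fixed per line; x5,x6,x7 runs 000..111 left to right):
  rows 0-7 [x1,x2,x3,x4=0000]: 11111010  (ones: 6)
  rows 8-15 [x1,x2,x3,x4=0001]: 10101010  (ones: 4)
  rows 16-23 [x1,x2,x3,x4=0010]: 11111010  (ones: 6)
  rows 24-31 [x1,x2,x3,x4=0011]: 10101010  (ones: 4)
  rows 32-39 [x1,x2,x3,x4=0100]: 11111010  (ones: 6)
  rows 40-47 [x1,x2,x3,x4=0101]: 10101010  (ones: 4)
  rows 48-55 [x1,x2,x3,x4=0110]: 11111010  (ones: 6)
  rows 56-63 [x1,x2,x3,x4=0111]: 10101010  (ones: 4)
  rows 64-71 [x1,x2,x3,x4=1000]: 00001010  (ones: 2)
  rows 72-79 [x1,x2,x3,x4=1001]: 10101010  (ones: 4)
  rows 80-87 [x1,x2,x3,x4=1010]: 00001010  (ones: 2)
  rows 88-95 [x1,x2,x3,x4=1011]: 10101010  (ones: 4)
  rows 96-103 [x1,x2,x3,x4=1100]: 00001010  (ones: 2)
  rows 104-111 [x1,x2,x3,x4=1101]: 10101010  (ones: 4)
  rows 112-119 [x1,x2,x3,x4=1110]: 00001010  (ones: 2)
  rows 120-127 [x1,x2,x3,x4=1111]: 10101010  (ones: 4)
Satisfying assignments = 6+4+6+4+6+4+6+4+2+4+2+4+2+4+2+4 = 64

64


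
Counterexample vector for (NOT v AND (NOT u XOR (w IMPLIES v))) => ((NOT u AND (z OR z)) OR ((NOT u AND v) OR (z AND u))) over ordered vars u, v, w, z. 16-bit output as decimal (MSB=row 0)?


F1 = (NOT v AND (NOT u XOR (w IMPLIES v)))
F2 = ((NOT u AND (z OR z)) OR ((NOT u AND v) OR (z AND u)))
Counterexample to F1=>F2 is where F1=1 and F2=0.
Evaluate each row (bits = u,v,w,z, MSB first):
  row 0 [0000]: F1=0 F2=0 -> F1&~F2 -> 0
  row 1 [0001]: F1=0 F2=1 -> F1&~F2 -> 0
  row 2 [0010]: F1=1 F2=0 -> F1&~F2 -> 1
  row 3 [0011]: F1=1 F2=1 -> F1&~F2 -> 0
  row 4 [0100]: F1=0 F2=1 -> F1&~F2 -> 0
  row 5 [0101]: F1=0 F2=1 -> F1&~F2 -> 0
  row 6 [0110]: F1=0 F2=1 -> F1&~F2 -> 0
  row 7 [0111]: F1=0 F2=1 -> F1&~F2 -> 0
  row 8 [1000]: F1=1 F2=0 -> F1&~F2 -> 1
  row 9 [1001]: F1=1 F2=1 -> F1&~F2 -> 0
  row 10 [1010]: F1=0 F2=0 -> F1&~F2 -> 0
  row 11 [1011]: F1=0 F2=1 -> F1&~F2 -> 0
  row 12 [1100]: F1=0 F2=0 -> F1&~F2 -> 0
  row 13 [1101]: F1=0 F2=1 -> F1&~F2 -> 0
  row 14 [1110]: F1=0 F2=0 -> F1&~F2 -> 0
  row 15 [1111]: F1=0 F2=1 -> F1&~F2 -> 0
Full result column, 4 rows per line (u,v fixed per line; w,z runs 00..11 left to right):
  rows 0-3 [u,v=00]: 0010  = hex 2
  rows 4-7 [u,v=01]: 0000  = hex 0
  rows 8-11 [u,v=10]: 1000  = hex 8
  rows 12-15 [u,v=11]: 0000  = hex 0
Counterexample vector (row 0 .. row 15) = 0010000010000000
Output column grouped in 4s = 0010 0000 1000 0000 = 0x2080
Convert to decimal digit by digit (value = value*16 + digit):
  2 -> 2
  2*16 + 0 = 32
  32*16 + 8 = 520
  520*16 + 0 = 8320
Decimal = 8320

8320


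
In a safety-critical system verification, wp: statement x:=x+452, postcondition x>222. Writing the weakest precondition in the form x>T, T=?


Formula: wp(x:=E, P) = P[E/x] (substitute E for x in postcondition)
Step 1: Postcondition: x>222
Step 2: Substitute x+452 for x: x+452>222
Step 3: Solve for x: x > 222-452 = -230

-230


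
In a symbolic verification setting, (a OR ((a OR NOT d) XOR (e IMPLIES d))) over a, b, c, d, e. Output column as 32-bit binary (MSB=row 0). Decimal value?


Formula: (a OR ((a OR NOT d) XOR (e IMPLIES d))) over a, b, c, d, e (32 rows)
Evaluate each row (bits = a,b,c,d,e, MSB first):
  row 0 [00000]: (0 OR ((0 OR NOT 0) XOR (0 IMPLIES 0))) -> 0
  row 1 [00001]: (0 OR ((0 OR NOT 0) XOR (1 IMPLIES 0))) -> 1
  row 2 [00010]: (0 OR ((0 OR NOT 1) XOR (0 IMPLIES 1))) -> 1
  row 3 [00011]: (0 OR ((0 OR NOT 1) XOR (1 IMPLIES 1))) -> 1
  row 4 [00100]: (0 OR ((0 OR NOT 0) XOR (0 IMPLIES 0))) -> 0
  row 5 [00101]: (0 OR ((0 OR NOT 0) XOR (1 IMPLIES 0))) -> 1
  row 6 [00110]: (0 OR ((0 OR NOT 1) XOR (0 IMPLIES 1))) -> 1
  row 7 [00111]: (0 OR ((0 OR NOT 1) XOR (1 IMPLIES 1))) -> 1
  row 8 [01000]: (0 OR ((0 OR NOT 0) XOR (0 IMPLIES 0))) -> 0
  row 9 [01001]: (0 OR ((0 OR NOT 0) XOR (1 IMPLIES 0))) -> 1
  row 10 [01010]: (0 OR ((0 OR NOT 1) XOR (0 IMPLIES 1))) -> 1
  row 11 [01011]: (0 OR ((0 OR NOT 1) XOR (1 IMPLIES 1))) -> 1
  row 12 [01100]: (0 OR ((0 OR NOT 0) XOR (0 IMPLIES 0))) -> 0
  row 13 [01101]: (0 OR ((0 OR NOT 0) XOR (1 IMPLIES 0))) -> 1
  row 14 [01110]: (0 OR ((0 OR NOT 1) XOR (0 IMPLIES 1))) -> 1
  row 15 [01111]: (0 OR ((0 OR NOT 1) XOR (1 IMPLIES 1))) -> 1
  row 16 [10000]: (1 OR ((1 OR NOT 0) XOR (0 IMPLIES 0))) -> 1
  row 17 [10001]: (1 OR ((1 OR NOT 0) XOR (1 IMPLIES 0))) -> 1
  row 18 [10010]: (1 OR ((1 OR NOT 1) XOR (0 IMPLIES 1))) -> 1
  row 19 [10011]: (1 OR ((1 OR NOT 1) XOR (1 IMPLIES 1))) -> 1
  row 20 [10100]: (1 OR ((1 OR NOT 0) XOR (0 IMPLIES 0))) -> 1
  row 21 [10101]: (1 OR ((1 OR NOT 0) XOR (1 IMPLIES 0))) -> 1
  row 22 [10110]: (1 OR ((1 OR NOT 1) XOR (0 IMPLIES 1))) -> 1
  row 23 [10111]: (1 OR ((1 OR NOT 1) XOR (1 IMPLIES 1))) -> 1
  row 24 [11000]: (1 OR ((1 OR NOT 0) XOR (0 IMPLIES 0))) -> 1
  row 25 [11001]: (1 OR ((1 OR NOT 0) XOR (1 IMPLIES 0))) -> 1
  row 26 [11010]: (1 OR ((1 OR NOT 1) XOR (0 IMPLIES 1))) -> 1
  row 27 [11011]: (1 OR ((1 OR NOT 1) XOR (1 IMPLIES 1))) -> 1
  row 28 [11100]: (1 OR ((1 OR NOT 0) XOR (0 IMPLIES 0))) -> 1
  row 29 [11101]: (1 OR ((1 OR NOT 0) XOR (1 IMPLIES 0))) -> 1
  row 30 [11110]: (1 OR ((1 OR NOT 1) XOR (0 IMPLIES 1))) -> 1
  row 31 [11111]: (1 OR ((1 OR NOT 1) XOR (1 IMPLIES 1))) -> 1
Full result column, 4 rows per line (a,b,c fixed per line; d,e runs 00..11 left to right):
  rows 0-3 [a,b,c=000]: 0111  = hex 7
  rows 4-7 [a,b,c=001]: 0111  = hex 7
  rows 8-11 [a,b,c=010]: 0111  = hex 7
  rows 12-15 [a,b,c=011]: 0111  = hex 7
  rows 16-19 [a,b,c=100]: 1111  = hex F
  rows 20-23 [a,b,c=101]: 1111  = hex F
  rows 24-27 [a,b,c=110]: 1111  = hex F
  rows 28-31 [a,b,c=111]: 1111  = hex F
Output column (row 0 .. row 31) = 01110111011101111111111111111111
Output column grouped in 4s = 0111 0111 0111 0111 1111 1111 1111 1111 = 0x7777FFFF
Convert to decimal digit by digit (value = value*16 + digit):
  7 -> 7
  7*16 + 7 = 119
  119*16 + 7 = 1911
  1911*16 + 7 = 30583
  30583*16 + 15 (F) = 489343
  489343*16 + 15 (F) = 7829503
  7829503*16 + 15 (F) = 125272063
  125272063*16 + 15 (F) = 2004353023
Decimal = 2004353023

2004353023


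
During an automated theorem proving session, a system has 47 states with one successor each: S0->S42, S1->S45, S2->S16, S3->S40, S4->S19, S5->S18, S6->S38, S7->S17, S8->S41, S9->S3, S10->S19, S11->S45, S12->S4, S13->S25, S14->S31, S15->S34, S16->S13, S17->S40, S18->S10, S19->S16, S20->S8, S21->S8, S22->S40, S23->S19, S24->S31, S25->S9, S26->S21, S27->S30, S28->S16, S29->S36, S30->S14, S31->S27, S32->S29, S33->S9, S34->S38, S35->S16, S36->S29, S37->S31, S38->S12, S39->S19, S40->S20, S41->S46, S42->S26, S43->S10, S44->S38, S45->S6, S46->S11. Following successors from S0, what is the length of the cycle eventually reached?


Trace from S0 until a state repeats:
  S0 -> S42 -> S26 -> S21 -> S8 -> S41 -> S46 -> S11 -> S45 -> S6 -> S38 -> S12 -> S4 -> S19 -> S16 -> S13 -> S25 -> S9 -> S3 -> S40 -> S20 -> S8
S8 first seen at step 4, revisited at step 21.
Cycle length = 21 - 4 = 17

17


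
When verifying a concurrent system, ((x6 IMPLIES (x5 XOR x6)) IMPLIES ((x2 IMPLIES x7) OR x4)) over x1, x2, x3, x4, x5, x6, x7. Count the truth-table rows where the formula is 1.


Formula: ((x6 IMPLIES (x5 XOR x6)) IMPLIES ((x2 IMPLIES x7) OR x4)) over 7 vars (128 rows)
Evaluate each row (x1, x2, x3, x4, x5, x6, x7 as bits, MSB first):
  row 0 [0000000]: ((0 IMPLIES (0 XOR 0)) IMPLIES ((0 IMPLIES 0) OR 0)) -> 1
  row 1 [0000001]: ((0 IMPLIES (0 XOR 0)) IMPLIES ((0 IMPLIES 1) OR 0)) -> 1
  row 2 [0000010]: ((1 IMPLIES (0 XOR 1)) IMPLIES ((0 IMPLIES 0) OR 0)) -> 1
  row 3 [0000011]: ((1 IMPLIES (0 XOR 1)) IMPLIES ((0 IMPLIES 1) OR 0)) -> 1
  row 4 [0000100]: ((0 IMPLIES (1 XOR 0)) IMPLIES ((0 IMPLIES 0) OR 0)) -> 1
  (every remaining row is evaluated the same way; all 128 results are listed next)
Full result column, 8 rows per line (x1,x2,x3,x4 fixed per line; x5,x6,x7 runs 000..111 left to right):
  rows 0-7 [x1,x2,x3,x4=0000]: 11111111  (ones: 8)
  rows 8-15 [x1,x2,x3,x4=0001]: 11111111  (ones: 8)
  rows 16-23 [x1,x2,x3,x4=0010]: 11111111  (ones: 8)
  rows 24-31 [x1,x2,x3,x4=0011]: 11111111  (ones: 8)
  rows 32-39 [x1,x2,x3,x4=0100]: 01010111  (ones: 5)
  rows 40-47 [x1,x2,x3,x4=0101]: 11111111  (ones: 8)
  rows 48-55 [x1,x2,x3,x4=0110]: 01010111  (ones: 5)
  rows 56-63 [x1,x2,x3,x4=0111]: 11111111  (ones: 8)
  rows 64-71 [x1,x2,x3,x4=1000]: 11111111  (ones: 8)
  rows 72-79 [x1,x2,x3,x4=1001]: 11111111  (ones: 8)
  rows 80-87 [x1,x2,x3,x4=1010]: 11111111  (ones: 8)
  rows 88-95 [x1,x2,x3,x4=1011]: 11111111  (ones: 8)
  rows 96-103 [x1,x2,x3,x4=1100]: 01010111  (ones: 5)
  rows 104-111 [x1,x2,x3,x4=1101]: 11111111  (ones: 8)
  rows 112-119 [x1,x2,x3,x4=1110]: 01010111  (ones: 5)
  rows 120-127 [x1,x2,x3,x4=1111]: 11111111  (ones: 8)
Count of 1-rows = 8+8+8+8+5+8+5+8+8+8+8+8+5+8+5+8 = 116

116


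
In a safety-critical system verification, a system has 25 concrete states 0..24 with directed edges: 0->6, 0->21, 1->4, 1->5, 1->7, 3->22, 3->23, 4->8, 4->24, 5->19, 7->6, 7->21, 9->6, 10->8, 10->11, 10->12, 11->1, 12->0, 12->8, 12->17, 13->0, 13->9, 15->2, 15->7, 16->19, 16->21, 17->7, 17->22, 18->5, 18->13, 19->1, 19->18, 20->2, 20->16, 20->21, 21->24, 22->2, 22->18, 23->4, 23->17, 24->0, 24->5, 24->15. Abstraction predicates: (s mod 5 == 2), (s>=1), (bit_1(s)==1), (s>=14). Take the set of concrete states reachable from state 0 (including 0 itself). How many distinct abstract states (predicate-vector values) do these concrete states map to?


BFS from 0:
Concrete reachable: {0, 1, 2, 4, 5, 6, 7, 8, 9, 13, 15, 18, 19, 21, 24}
Abstract via predicates (s mod 5 == 2), (s>=1), (bit_1(s)==1), (s>=14):
  (0,0,0,0) <- {0}
  (0,1,0,0) <- {1, 4, 5, 8, 9, 13}
  (0,1,0,1) <- {21, 24}
  (0,1,1,0) <- {6}
  (0,1,1,1) <- {15, 18, 19}
  (1,1,1,0) <- {2, 7}
Distinct abstract states = 6

6


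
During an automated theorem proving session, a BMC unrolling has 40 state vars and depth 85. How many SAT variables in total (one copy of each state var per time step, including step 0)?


BMC unrolls to depth k, creating one copy of each state var for steps 0..k.
Step count = 85 + 1 = 86 (steps 0 through 85)
Vars per step = 40
Total = 40 * 86 = 3440

3440


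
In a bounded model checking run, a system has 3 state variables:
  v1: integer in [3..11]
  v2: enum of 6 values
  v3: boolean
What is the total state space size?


State space = product of domain sizes of all variables.
Domain sizes:
  v1 (integer in [3..11]): 9
  v2 (enum of 6 values): 6
  v3 (boolean): 2
Product = 9 * 6 * 2 = 108

108


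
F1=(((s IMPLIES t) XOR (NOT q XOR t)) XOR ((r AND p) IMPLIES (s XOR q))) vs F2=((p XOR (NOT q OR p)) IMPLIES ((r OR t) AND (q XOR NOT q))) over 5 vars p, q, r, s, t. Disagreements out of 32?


F1 = (((s IMPLIES t) XOR (NOT q XOR t)) XOR ((r AND p) IMPLIES (s XOR q)))
F2 = ((p XOR (NOT q OR p)) IMPLIES ((r OR t) AND (q XOR NOT q)))
Evaluate both on each of 32 rows (bits = p,q,r,s,t):
  row 0 [00000]: F1=1 F2=0 (differ) -> 1
  row 1 [00001]: F1=0 F2=1 (differ) -> 1
  row 2 [00010]: F1=0 F2=0 -> 0
  row 3 [00011]: F1=0 F2=1 (differ) -> 1
  row 4 [00100]: F1=1 F2=1 -> 0
  row 5 [00101]: F1=0 F2=1 (differ) -> 1
  row 6 [00110]: F1=0 F2=1 (differ) -> 1
  row 7 [00111]: F1=0 F2=1 (differ) -> 1
  row 8 [01000]: F1=0 F2=1 (differ) -> 1
  row 9 [01001]: F1=1 F2=1 -> 0
  row 10 [01010]: F1=1 F2=1 -> 0
  row 11 [01011]: F1=1 F2=1 -> 0
  row 12 [01100]: F1=0 F2=1 (differ) -> 1
  row 13 [01101]: F1=1 F2=1 -> 0
  row 14 [01110]: F1=1 F2=1 -> 0
  row 15 [01111]: F1=1 F2=1 -> 0
  row 16 [10000]: F1=1 F2=1 -> 0
  row 17 [10001]: F1=0 F2=1 (differ) -> 1
  row 18 [10010]: F1=0 F2=1 (differ) -> 1
  row 19 [10011]: F1=0 F2=1 (differ) -> 1
  row 20 [10100]: F1=0 F2=1 (differ) -> 1
  row 21 [10101]: F1=1 F2=1 -> 0
  row 22 [10110]: F1=0 F2=1 (differ) -> 1
  row 23 [10111]: F1=0 F2=1 (differ) -> 1
  row 24 [11000]: F1=0 F2=1 (differ) -> 1
  row 25 [11001]: F1=1 F2=1 -> 0
  row 26 [11010]: F1=1 F2=1 -> 0
  row 27 [11011]: F1=1 F2=1 -> 0
  row 28 [11100]: F1=0 F2=1 (differ) -> 1
  row 29 [11101]: F1=1 F2=1 -> 0
  row 30 [11110]: F1=0 F2=1 (differ) -> 1
  row 31 [11111]: F1=0 F2=1 (differ) -> 1
Full result column, 8 rows per line (p,q fixed per line; r,s,t runs 000..111 left to right):
  rows 0-7 [p,q=00]: 11010111  (ones: 6)
  rows 8-15 [p,q=01]: 10001000  (ones: 2)
  rows 16-23 [p,q=10]: 01111011  (ones: 6)
  rows 24-31 [p,q=11]: 10001011  (ones: 4)
Disagreements = 6+2+6+4 = 18

18


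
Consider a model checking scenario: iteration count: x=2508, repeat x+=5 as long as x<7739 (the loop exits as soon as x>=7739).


Step 1: x goes from 2508 toward 7739 by 5; the body runs while x<7739, so iterations = ceil((bound-start)/step)
Step 2: Distance=5231
Step 3: ceil(5231/5)=1047

1047


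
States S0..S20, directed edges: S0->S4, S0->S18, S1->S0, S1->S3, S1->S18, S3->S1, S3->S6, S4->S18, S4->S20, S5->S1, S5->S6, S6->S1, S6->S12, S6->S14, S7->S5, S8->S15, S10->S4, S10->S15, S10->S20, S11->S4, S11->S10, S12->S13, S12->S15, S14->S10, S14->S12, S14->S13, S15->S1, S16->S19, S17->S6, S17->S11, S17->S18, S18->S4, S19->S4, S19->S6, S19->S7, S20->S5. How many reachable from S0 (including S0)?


BFS from S0:
  layer 0: {S0}
  layer 1: {S4, S18}
  layer 2: {S20}
  layer 3: {S5}
  layer 4: {S1, S6}
  layer 5: {S3, S12, S14}
  layer 6: {S10, S13, S15}
Reachable set: {S0, S1, S3, S4, S5, S6, S10, S12, S13, S14, S15, S18, S20}
Count = 13

13


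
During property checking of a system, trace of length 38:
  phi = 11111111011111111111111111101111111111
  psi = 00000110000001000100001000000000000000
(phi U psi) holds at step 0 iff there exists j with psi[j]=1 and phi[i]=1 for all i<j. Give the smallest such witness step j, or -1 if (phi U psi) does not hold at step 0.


(phi U psi) at 0: need smallest j with psi[j]=1 and phi[i]=1 for all i in [0,j).
Scan from step 0:
  step 0: phi=1, psi=0 -> continue
  step 1: phi=1, psi=0 -> continue
  step 2: phi=1, psi=0 -> continue
  step 3: phi=1, psi=0 -> continue
  step 5: psi=1 and phi held for [0,5) -> witness found
Witness step = 5

5


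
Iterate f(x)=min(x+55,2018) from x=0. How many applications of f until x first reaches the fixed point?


Step 1: x=0, cap=2018, increment=55
Step 2: x grows by 55 each step until capped at 2018; fixed point is x=2018
Step 3: iterations = ceil(2018/55) = 37

37


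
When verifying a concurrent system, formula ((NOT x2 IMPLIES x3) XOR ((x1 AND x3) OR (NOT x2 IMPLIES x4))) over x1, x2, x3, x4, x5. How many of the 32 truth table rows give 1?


Formula: ((NOT x2 IMPLIES x3) XOR ((x1 AND x3) OR (NOT x2 IMPLIES x4))) over 5 vars (32 rows)
Evaluate each row (x1, x2, x3, x4, x5 as bits, MSB first):
  row 0 [00000]: ((NOT 0 IMPLIES 0) XOR ((0 AND 0) OR (NOT 0 IMPLIES 0))) -> 0
  row 1 [00001]: ((NOT 0 IMPLIES 0) XOR ((0 AND 0) OR (NOT 0 IMPLIES 0))) -> 0
  row 2 [00010]: ((NOT 0 IMPLIES 0) XOR ((0 AND 0) OR (NOT 0 IMPLIES 1))) -> 1
  row 3 [00011]: ((NOT 0 IMPLIES 0) XOR ((0 AND 0) OR (NOT 0 IMPLIES 1))) -> 1
  row 4 [00100]: ((NOT 0 IMPLIES 1) XOR ((0 AND 1) OR (NOT 0 IMPLIES 0))) -> 1
  row 5 [00101]: ((NOT 0 IMPLIES 1) XOR ((0 AND 1) OR (NOT 0 IMPLIES 0))) -> 1
  row 6 [00110]: ((NOT 0 IMPLIES 1) XOR ((0 AND 1) OR (NOT 0 IMPLIES 1))) -> 0
  row 7 [00111]: ((NOT 0 IMPLIES 1) XOR ((0 AND 1) OR (NOT 0 IMPLIES 1))) -> 0
  row 8 [01000]: ((NOT 1 IMPLIES 0) XOR ((0 AND 0) OR (NOT 1 IMPLIES 0))) -> 0
  row 9 [01001]: ((NOT 1 IMPLIES 0) XOR ((0 AND 0) OR (NOT 1 IMPLIES 0))) -> 0
  row 10 [01010]: ((NOT 1 IMPLIES 0) XOR ((0 AND 0) OR (NOT 1 IMPLIES 1))) -> 0
  row 11 [01011]: ((NOT 1 IMPLIES 0) XOR ((0 AND 0) OR (NOT 1 IMPLIES 1))) -> 0
  row 12 [01100]: ((NOT 1 IMPLIES 1) XOR ((0 AND 1) OR (NOT 1 IMPLIES 0))) -> 0
  row 13 [01101]: ((NOT 1 IMPLIES 1) XOR ((0 AND 1) OR (NOT 1 IMPLIES 0))) -> 0
  row 14 [01110]: ((NOT 1 IMPLIES 1) XOR ((0 AND 1) OR (NOT 1 IMPLIES 1))) -> 0
  row 15 [01111]: ((NOT 1 IMPLIES 1) XOR ((0 AND 1) OR (NOT 1 IMPLIES 1))) -> 0
  row 16 [10000]: ((NOT 0 IMPLIES 0) XOR ((1 AND 0) OR (NOT 0 IMPLIES 0))) -> 0
  row 17 [10001]: ((NOT 0 IMPLIES 0) XOR ((1 AND 0) OR (NOT 0 IMPLIES 0))) -> 0
  row 18 [10010]: ((NOT 0 IMPLIES 0) XOR ((1 AND 0) OR (NOT 0 IMPLIES 1))) -> 1
  row 19 [10011]: ((NOT 0 IMPLIES 0) XOR ((1 AND 0) OR (NOT 0 IMPLIES 1))) -> 1
  row 20 [10100]: ((NOT 0 IMPLIES 1) XOR ((1 AND 1) OR (NOT 0 IMPLIES 0))) -> 0
  row 21 [10101]: ((NOT 0 IMPLIES 1) XOR ((1 AND 1) OR (NOT 0 IMPLIES 0))) -> 0
  row 22 [10110]: ((NOT 0 IMPLIES 1) XOR ((1 AND 1) OR (NOT 0 IMPLIES 1))) -> 0
  row 23 [10111]: ((NOT 0 IMPLIES 1) XOR ((1 AND 1) OR (NOT 0 IMPLIES 1))) -> 0
  row 24 [11000]: ((NOT 1 IMPLIES 0) XOR ((1 AND 0) OR (NOT 1 IMPLIES 0))) -> 0
  row 25 [11001]: ((NOT 1 IMPLIES 0) XOR ((1 AND 0) OR (NOT 1 IMPLIES 0))) -> 0
  row 26 [11010]: ((NOT 1 IMPLIES 0) XOR ((1 AND 0) OR (NOT 1 IMPLIES 1))) -> 0
  row 27 [11011]: ((NOT 1 IMPLIES 0) XOR ((1 AND 0) OR (NOT 1 IMPLIES 1))) -> 0
  row 28 [11100]: ((NOT 1 IMPLIES 1) XOR ((1 AND 1) OR (NOT 1 IMPLIES 0))) -> 0
  row 29 [11101]: ((NOT 1 IMPLIES 1) XOR ((1 AND 1) OR (NOT 1 IMPLIES 0))) -> 0
  row 30 [11110]: ((NOT 1 IMPLIES 1) XOR ((1 AND 1) OR (NOT 1 IMPLIES 1))) -> 0
  row 31 [11111]: ((NOT 1 IMPLIES 1) XOR ((1 AND 1) OR (NOT 1 IMPLIES 1))) -> 0
Full result column, 8 rows per line (x1,x2 fixed per line; x3,x4,x5 runs 000..111 left to right):
  rows 0-7 [x1,x2=00]: 00111100  (ones: 4)
  rows 8-15 [x1,x2=01]: 00000000  (ones: 0)
  rows 16-23 [x1,x2=10]: 00110000  (ones: 2)
  rows 24-31 [x1,x2=11]: 00000000  (ones: 0)
Count of 1-rows = 4+0+2+0 = 6

6


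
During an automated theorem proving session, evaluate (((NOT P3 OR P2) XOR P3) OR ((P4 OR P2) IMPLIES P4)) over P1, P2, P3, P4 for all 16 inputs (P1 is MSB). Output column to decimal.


Formula: (((NOT P3 OR P2) XOR P3) OR ((P4 OR P2) IMPLIES P4)) over P1, P2, P3, P4 (16 rows)
Evaluate each row (bits = P1,P2,P3,P4, MSB first):
  row 0 [0000]: (((NOT 0 OR 0) XOR 0) OR ((0 OR 0) IMPLIES 0)) -> 1
  row 1 [0001]: (((NOT 0 OR 0) XOR 0) OR ((1 OR 0) IMPLIES 1)) -> 1
  row 2 [0010]: (((NOT 1 OR 0) XOR 1) OR ((0 OR 0) IMPLIES 0)) -> 1
  row 3 [0011]: (((NOT 1 OR 0) XOR 1) OR ((1 OR 0) IMPLIES 1)) -> 1
  row 4 [0100]: (((NOT 0 OR 1) XOR 0) OR ((0 OR 1) IMPLIES 0)) -> 1
  row 5 [0101]: (((NOT 0 OR 1) XOR 0) OR ((1 OR 1) IMPLIES 1)) -> 1
  row 6 [0110]: (((NOT 1 OR 1) XOR 1) OR ((0 OR 1) IMPLIES 0)) -> 0
  row 7 [0111]: (((NOT 1 OR 1) XOR 1) OR ((1 OR 1) IMPLIES 1)) -> 1
  row 8 [1000]: (((NOT 0 OR 0) XOR 0) OR ((0 OR 0) IMPLIES 0)) -> 1
  row 9 [1001]: (((NOT 0 OR 0) XOR 0) OR ((1 OR 0) IMPLIES 1)) -> 1
  row 10 [1010]: (((NOT 1 OR 0) XOR 1) OR ((0 OR 0) IMPLIES 0)) -> 1
  row 11 [1011]: (((NOT 1 OR 0) XOR 1) OR ((1 OR 0) IMPLIES 1)) -> 1
  row 12 [1100]: (((NOT 0 OR 1) XOR 0) OR ((0 OR 1) IMPLIES 0)) -> 1
  row 13 [1101]: (((NOT 0 OR 1) XOR 0) OR ((1 OR 1) IMPLIES 1)) -> 1
  row 14 [1110]: (((NOT 1 OR 1) XOR 1) OR ((0 OR 1) IMPLIES 0)) -> 0
  row 15 [1111]: (((NOT 1 OR 1) XOR 1) OR ((1 OR 1) IMPLIES 1)) -> 1
Full result column, 4 rows per line (P1,P2 fixed per line; P3,P4 runs 00..11 left to right):
  rows 0-3 [P1,P2=00]: 1111  = hex F
  rows 4-7 [P1,P2=01]: 1101  = hex D
  rows 8-11 [P1,P2=10]: 1111  = hex F
  rows 12-15 [P1,P2=11]: 1101  = hex D
Output column (row 0 .. row 15) = 1111110111111101
Output column grouped in 4s = 1111 1101 1111 1101 = 0xFDFD
Convert to decimal digit by digit (value = value*16 + digit):
  F -> 15
  15*16 + 13 (D) = 253
  253*16 + 15 (F) = 4063
  4063*16 + 13 (D) = 65021
Decimal = 65021

65021


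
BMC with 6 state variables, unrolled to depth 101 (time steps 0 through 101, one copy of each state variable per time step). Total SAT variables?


BMC unrolls to depth k, creating one copy of each state var for steps 0..k.
Step count = 101 + 1 = 102 (steps 0 through 101)
Vars per step = 6
Total = 6 * 102 = 612

612


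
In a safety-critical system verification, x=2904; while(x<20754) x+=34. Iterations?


Step 1: x goes from 2904 toward 20754 by 34; the body runs while x<20754, so iterations = ceil((bound-start)/step)
Step 2: Distance=17850
Step 3: ceil(17850/34)=525

525


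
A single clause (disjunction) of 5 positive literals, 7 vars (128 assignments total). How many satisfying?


Step 1: Total=2^7=128
Step 2: Unsat when all 5 false: 2^2=4
Step 3: Sat=128-4=124

124


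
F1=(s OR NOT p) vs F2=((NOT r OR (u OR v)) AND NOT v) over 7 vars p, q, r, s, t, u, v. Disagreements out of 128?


F1 = (s OR NOT p)
F2 = ((NOT r OR (u OR v)) AND NOT v)
Evaluate both on each of 128 rows (bits = p,q,r,s,t,u,v):
  row 0 [0000000]: F1=1 F2=1 -> 0
  row 1 [0000001]: F1=1 F2=0 (differ) -> 1
  row 2 [0000010]: F1=1 F2=1 -> 0
  row 3 [0000011]: F1=1 F2=0 (differ) -> 1
  row 4 [0000100]: F1=1 F2=1 -> 0
  (every remaining row is evaluated the same way; all 128 results are listed next)
Full result column, 8 rows per line (p,q,r,s fixed per line; t,u,v runs 000..111 left to right):
  rows 0-7 [p,q,r,s=0000]: 01010101  (ones: 4)
  rows 8-15 [p,q,r,s=0001]: 01010101  (ones: 4)
  rows 16-23 [p,q,r,s=0010]: 11011101  (ones: 6)
  rows 24-31 [p,q,r,s=0011]: 11011101  (ones: 6)
  rows 32-39 [p,q,r,s=0100]: 01010101  (ones: 4)
  rows 40-47 [p,q,r,s=0101]: 01010101  (ones: 4)
  rows 48-55 [p,q,r,s=0110]: 11011101  (ones: 6)
  rows 56-63 [p,q,r,s=0111]: 11011101  (ones: 6)
  rows 64-71 [p,q,r,s=1000]: 10101010  (ones: 4)
  rows 72-79 [p,q,r,s=1001]: 01010101  (ones: 4)
  rows 80-87 [p,q,r,s=1010]: 00100010  (ones: 2)
  rows 88-95 [p,q,r,s=1011]: 11011101  (ones: 6)
  rows 96-103 [p,q,r,s=1100]: 10101010  (ones: 4)
  rows 104-111 [p,q,r,s=1101]: 01010101  (ones: 4)
  rows 112-119 [p,q,r,s=1110]: 00100010  (ones: 2)
  rows 120-127 [p,q,r,s=1111]: 11011101  (ones: 6)
Disagreements = 4+4+6+6+4+4+6+6+4+4+2+6+4+4+2+6 = 72

72


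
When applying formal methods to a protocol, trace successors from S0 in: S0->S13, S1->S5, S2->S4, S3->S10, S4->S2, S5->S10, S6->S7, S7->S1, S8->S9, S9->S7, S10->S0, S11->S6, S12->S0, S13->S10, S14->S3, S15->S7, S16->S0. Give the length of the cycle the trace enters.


Trace from S0 until a state repeats:
  S0 -> S13 -> S10 -> S0
S0 first seen at step 0, revisited at step 3.
Cycle length = 3 - 0 = 3

3


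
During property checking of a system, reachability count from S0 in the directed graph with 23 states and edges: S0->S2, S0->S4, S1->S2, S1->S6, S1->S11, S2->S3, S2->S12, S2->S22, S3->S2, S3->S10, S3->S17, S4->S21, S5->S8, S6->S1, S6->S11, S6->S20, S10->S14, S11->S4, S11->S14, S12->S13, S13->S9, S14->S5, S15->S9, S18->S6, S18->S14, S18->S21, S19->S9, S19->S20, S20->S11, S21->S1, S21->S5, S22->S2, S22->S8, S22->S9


BFS from S0:
  layer 0: {S0}
  layer 1: {S2, S4}
  layer 2: {S3, S12, S21, S22}
  layer 3: {S1, S5, S8, S9, S10, S13, S17}
  layer 4: {S6, S11, S14}
  layer 5: {S20}
Reachable set: {S0, S1, S2, S3, S4, S5, S6, S8, S9, S10, S11, S12, S13, S14, S17, S20, S21, S22}
Count = 18

18


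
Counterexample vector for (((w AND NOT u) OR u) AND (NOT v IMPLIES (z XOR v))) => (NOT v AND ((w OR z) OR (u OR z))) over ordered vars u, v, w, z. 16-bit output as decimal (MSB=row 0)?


F1 = (((w AND NOT u) OR u) AND (NOT v IMPLIES (z XOR v)))
F2 = (NOT v AND ((w OR z) OR (u OR z)))
Counterexample to F1=>F2 is where F1=1 and F2=0.
Evaluate each row (bits = u,v,w,z, MSB first):
  row 0 [0000]: F1=0 F2=0 -> F1&~F2 -> 0
  row 1 [0001]: F1=0 F2=1 -> F1&~F2 -> 0
  row 2 [0010]: F1=0 F2=1 -> F1&~F2 -> 0
  row 3 [0011]: F1=1 F2=1 -> F1&~F2 -> 0
  row 4 [0100]: F1=0 F2=0 -> F1&~F2 -> 0
  row 5 [0101]: F1=0 F2=0 -> F1&~F2 -> 0
  row 6 [0110]: F1=1 F2=0 -> F1&~F2 -> 1
  row 7 [0111]: F1=1 F2=0 -> F1&~F2 -> 1
  row 8 [1000]: F1=0 F2=1 -> F1&~F2 -> 0
  row 9 [1001]: F1=1 F2=1 -> F1&~F2 -> 0
  row 10 [1010]: F1=0 F2=1 -> F1&~F2 -> 0
  row 11 [1011]: F1=1 F2=1 -> F1&~F2 -> 0
  row 12 [1100]: F1=1 F2=0 -> F1&~F2 -> 1
  row 13 [1101]: F1=1 F2=0 -> F1&~F2 -> 1
  row 14 [1110]: F1=1 F2=0 -> F1&~F2 -> 1
  row 15 [1111]: F1=1 F2=0 -> F1&~F2 -> 1
Full result column, 4 rows per line (u,v fixed per line; w,z runs 00..11 left to right):
  rows 0-3 [u,v=00]: 0000  = hex 0
  rows 4-7 [u,v=01]: 0011  = hex 3
  rows 8-11 [u,v=10]: 0000  = hex 0
  rows 12-15 [u,v=11]: 1111  = hex F
Counterexample vector (row 0 .. row 15) = 0000001100001111
Output column grouped in 4s = 0000 0011 0000 1111 = 0x030F
Convert to decimal digit by digit (value = value*16 + digit):
  0 -> 0
  0*16 + 3 = 3
  3*16 + 0 = 48
  48*16 + 15 (F) = 783
Decimal = 783

783


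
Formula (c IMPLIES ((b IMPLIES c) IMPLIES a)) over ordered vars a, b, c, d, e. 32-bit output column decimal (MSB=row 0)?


Formula: (c IMPLIES ((b IMPLIES c) IMPLIES a)) over a, b, c, d, e (32 rows)
Evaluate each row (bits = a,b,c,d,e, MSB first):
  row 0 [00000]: (0 IMPLIES ((0 IMPLIES 0) IMPLIES 0)) -> 1
  row 1 [00001]: (0 IMPLIES ((0 IMPLIES 0) IMPLIES 0)) -> 1
  row 2 [00010]: (0 IMPLIES ((0 IMPLIES 0) IMPLIES 0)) -> 1
  row 3 [00011]: (0 IMPLIES ((0 IMPLIES 0) IMPLIES 0)) -> 1
  row 4 [00100]: (1 IMPLIES ((0 IMPLIES 1) IMPLIES 0)) -> 0
  row 5 [00101]: (1 IMPLIES ((0 IMPLIES 1) IMPLIES 0)) -> 0
  row 6 [00110]: (1 IMPLIES ((0 IMPLIES 1) IMPLIES 0)) -> 0
  row 7 [00111]: (1 IMPLIES ((0 IMPLIES 1) IMPLIES 0)) -> 0
  row 8 [01000]: (0 IMPLIES ((1 IMPLIES 0) IMPLIES 0)) -> 1
  row 9 [01001]: (0 IMPLIES ((1 IMPLIES 0) IMPLIES 0)) -> 1
  row 10 [01010]: (0 IMPLIES ((1 IMPLIES 0) IMPLIES 0)) -> 1
  row 11 [01011]: (0 IMPLIES ((1 IMPLIES 0) IMPLIES 0)) -> 1
  row 12 [01100]: (1 IMPLIES ((1 IMPLIES 1) IMPLIES 0)) -> 0
  row 13 [01101]: (1 IMPLIES ((1 IMPLIES 1) IMPLIES 0)) -> 0
  row 14 [01110]: (1 IMPLIES ((1 IMPLIES 1) IMPLIES 0)) -> 0
  row 15 [01111]: (1 IMPLIES ((1 IMPLIES 1) IMPLIES 0)) -> 0
  row 16 [10000]: (0 IMPLIES ((0 IMPLIES 0) IMPLIES 1)) -> 1
  row 17 [10001]: (0 IMPLIES ((0 IMPLIES 0) IMPLIES 1)) -> 1
  row 18 [10010]: (0 IMPLIES ((0 IMPLIES 0) IMPLIES 1)) -> 1
  row 19 [10011]: (0 IMPLIES ((0 IMPLIES 0) IMPLIES 1)) -> 1
  row 20 [10100]: (1 IMPLIES ((0 IMPLIES 1) IMPLIES 1)) -> 1
  row 21 [10101]: (1 IMPLIES ((0 IMPLIES 1) IMPLIES 1)) -> 1
  row 22 [10110]: (1 IMPLIES ((0 IMPLIES 1) IMPLIES 1)) -> 1
  row 23 [10111]: (1 IMPLIES ((0 IMPLIES 1) IMPLIES 1)) -> 1
  row 24 [11000]: (0 IMPLIES ((1 IMPLIES 0) IMPLIES 1)) -> 1
  row 25 [11001]: (0 IMPLIES ((1 IMPLIES 0) IMPLIES 1)) -> 1
  row 26 [11010]: (0 IMPLIES ((1 IMPLIES 0) IMPLIES 1)) -> 1
  row 27 [11011]: (0 IMPLIES ((1 IMPLIES 0) IMPLIES 1)) -> 1
  row 28 [11100]: (1 IMPLIES ((1 IMPLIES 1) IMPLIES 1)) -> 1
  row 29 [11101]: (1 IMPLIES ((1 IMPLIES 1) IMPLIES 1)) -> 1
  row 30 [11110]: (1 IMPLIES ((1 IMPLIES 1) IMPLIES 1)) -> 1
  row 31 [11111]: (1 IMPLIES ((1 IMPLIES 1) IMPLIES 1)) -> 1
Full result column, 4 rows per line (a,b,c fixed per line; d,e runs 00..11 left to right):
  rows 0-3 [a,b,c=000]: 1111  = hex F
  rows 4-7 [a,b,c=001]: 0000  = hex 0
  rows 8-11 [a,b,c=010]: 1111  = hex F
  rows 12-15 [a,b,c=011]: 0000  = hex 0
  rows 16-19 [a,b,c=100]: 1111  = hex F
  rows 20-23 [a,b,c=101]: 1111  = hex F
  rows 24-27 [a,b,c=110]: 1111  = hex F
  rows 28-31 [a,b,c=111]: 1111  = hex F
Output column (row 0 .. row 31) = 11110000111100001111111111111111
Output column grouped in 4s = 1111 0000 1111 0000 1111 1111 1111 1111 = 0xF0F0FFFF
Convert to decimal digit by digit (value = value*16 + digit):
  F -> 15
  15*16 + 0 = 240
  240*16 + 15 (F) = 3855
  3855*16 + 0 = 61680
  61680*16 + 15 (F) = 986895
  986895*16 + 15 (F) = 15790335
  15790335*16 + 15 (F) = 252645375
  252645375*16 + 15 (F) = 4042326015
Decimal = 4042326015

4042326015


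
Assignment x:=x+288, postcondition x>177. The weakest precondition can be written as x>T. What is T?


Formula: wp(x:=E, P) = P[E/x] (substitute E for x in postcondition)
Step 1: Postcondition: x>177
Step 2: Substitute x+288 for x: x+288>177
Step 3: Solve for x: x > 177-288 = -111

-111


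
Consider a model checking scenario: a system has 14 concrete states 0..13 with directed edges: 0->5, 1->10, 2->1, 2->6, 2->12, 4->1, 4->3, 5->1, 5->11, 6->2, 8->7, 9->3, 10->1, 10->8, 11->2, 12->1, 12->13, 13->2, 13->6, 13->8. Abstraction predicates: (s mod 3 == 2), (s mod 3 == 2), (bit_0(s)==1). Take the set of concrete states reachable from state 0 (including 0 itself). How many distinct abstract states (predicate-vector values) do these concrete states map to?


BFS from 0:
Concrete reachable: {0, 1, 2, 5, 6, 7, 8, 10, 11, 12, 13}
Abstract via predicates (s mod 3 == 2), (s mod 3 == 2), (bit_0(s)==1):
  (0,0,0) <- {0, 6, 10, 12}
  (0,0,1) <- {1, 7, 13}
  (1,1,0) <- {2, 8}
  (1,1,1) <- {5, 11}
Distinct abstract states = 4

4


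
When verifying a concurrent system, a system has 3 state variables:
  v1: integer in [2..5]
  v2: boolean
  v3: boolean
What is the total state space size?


State space = product of domain sizes of all variables.
Domain sizes:
  v1 (integer in [2..5]): 4
  v2 (boolean): 2
  v3 (boolean): 2
Product = 4 * 2 * 2 = 16

16


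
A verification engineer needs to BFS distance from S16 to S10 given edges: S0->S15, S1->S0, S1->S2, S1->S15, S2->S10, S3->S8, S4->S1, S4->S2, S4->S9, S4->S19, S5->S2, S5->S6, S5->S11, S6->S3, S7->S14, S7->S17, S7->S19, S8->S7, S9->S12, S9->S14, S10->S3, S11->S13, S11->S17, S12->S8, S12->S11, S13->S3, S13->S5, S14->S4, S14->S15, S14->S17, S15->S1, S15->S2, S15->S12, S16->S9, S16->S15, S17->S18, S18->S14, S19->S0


BFS layer-by-layer from S16:
  dist 0: {S16}
  dist 1: {S9, S15}
  dist 2: {S1, S2, S12, S14}
  dist 3: {S0, S4, S8, S10, S11, S17}
  -> S10 reached at distance 3
Shortest path length = 3

3


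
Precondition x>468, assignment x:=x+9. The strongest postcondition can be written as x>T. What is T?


Formula: sp(P, x:=E) = exists old_x. (x = E[old_x/x]) AND P[old_x/x] (old_x is the value of x before the assignment; eliminate old_x by solving x = E[old_x/x] for old_x)
Step 1: Precondition P: x>468, i.e. old_x > 468
Step 2: Assignment gives x = old_x + 9, so old_x = x - 9
Step 3: Substitute into P: x - 9 > 468
Step 4: Simplify: x > 468+9 = 477

477


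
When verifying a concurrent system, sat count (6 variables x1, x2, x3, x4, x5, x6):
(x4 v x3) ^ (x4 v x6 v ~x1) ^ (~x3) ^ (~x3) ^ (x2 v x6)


CNF with 5 clauses over 6 vars (64 assignments).
An assignment satisfies CNF iff every clause has >=1 true literal.
Check each row (bits = x1,x2,x3,x4,x5,x6; clause T/F shown):
  row 0 [000000]: clauses=FTTTF -> 0
  row 1 [000001]: clauses=FTTTT -> 0
  row 2 [000010]: clauses=FTTTF -> 0
  row 3 [000011]: clauses=FTTTT -> 0
  row 4 [000100]: clauses=TTTTF -> 0
  (every remaining row is evaluated the same way; all 64 results are listed next)
Full result column, 8 rows per line (x1,x2,x3 fixed per line; x4,x5,x6 runs 000..111 left to right):
  rows 0-7 [x1,x2,x3=000]: 00000101  (ones: 2)
  rows 8-15 [x1,x2,x3=001]: 00000000  (ones: 0)
  rows 16-23 [x1,x2,x3=010]: 00001111  (ones: 4)
  rows 24-31 [x1,x2,x3=011]: 00000000  (ones: 0)
  rows 32-39 [x1,x2,x3=100]: 00000101  (ones: 2)
  rows 40-47 [x1,x2,x3=101]: 00000000  (ones: 0)
  rows 48-55 [x1,x2,x3=110]: 00001111  (ones: 4)
  rows 56-63 [x1,x2,x3=111]: 00000000  (ones: 0)
Satisfying assignments = 2+0+4+0+2+0+4+0 = 12

12


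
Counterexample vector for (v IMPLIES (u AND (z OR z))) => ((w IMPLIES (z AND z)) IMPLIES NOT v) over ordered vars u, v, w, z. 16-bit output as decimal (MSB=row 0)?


F1 = (v IMPLIES (u AND (z OR z)))
F2 = ((w IMPLIES (z AND z)) IMPLIES NOT v)
Counterexample to F1=>F2 is where F1=1 and F2=0.
Evaluate each row (bits = u,v,w,z, MSB first):
  row 0 [0000]: F1=1 F2=1 -> F1&~F2 -> 0
  row 1 [0001]: F1=1 F2=1 -> F1&~F2 -> 0
  row 2 [0010]: F1=1 F2=1 -> F1&~F2 -> 0
  row 3 [0011]: F1=1 F2=1 -> F1&~F2 -> 0
  row 4 [0100]: F1=0 F2=0 -> F1&~F2 -> 0
  row 5 [0101]: F1=0 F2=0 -> F1&~F2 -> 0
  row 6 [0110]: F1=0 F2=1 -> F1&~F2 -> 0
  row 7 [0111]: F1=0 F2=0 -> F1&~F2 -> 0
  row 8 [1000]: F1=1 F2=1 -> F1&~F2 -> 0
  row 9 [1001]: F1=1 F2=1 -> F1&~F2 -> 0
  row 10 [1010]: F1=1 F2=1 -> F1&~F2 -> 0
  row 11 [1011]: F1=1 F2=1 -> F1&~F2 -> 0
  row 12 [1100]: F1=0 F2=0 -> F1&~F2 -> 0
  row 13 [1101]: F1=1 F2=0 -> F1&~F2 -> 1
  row 14 [1110]: F1=0 F2=1 -> F1&~F2 -> 0
  row 15 [1111]: F1=1 F2=0 -> F1&~F2 -> 1
Full result column, 4 rows per line (u,v fixed per line; w,z runs 00..11 left to right):
  rows 0-3 [u,v=00]: 0000  = hex 0
  rows 4-7 [u,v=01]: 0000  = hex 0
  rows 8-11 [u,v=10]: 0000  = hex 0
  rows 12-15 [u,v=11]: 0101  = hex 5
Counterexample vector (row 0 .. row 15) = 0000000000000101
Output column grouped in 4s = 0000 0000 0000 0101 = 0x0005
Convert to decimal digit by digit (value = value*16 + digit):
  0 -> 0
  0*16 + 0 = 0
  0*16 + 0 = 0
  0*16 + 5 = 5
Decimal = 5

5


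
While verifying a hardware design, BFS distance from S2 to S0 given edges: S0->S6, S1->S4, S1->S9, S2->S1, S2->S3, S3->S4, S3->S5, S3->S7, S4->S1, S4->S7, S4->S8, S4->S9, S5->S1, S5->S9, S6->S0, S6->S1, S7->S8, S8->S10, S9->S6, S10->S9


BFS layer-by-layer from S2:
  dist 0: {S2}
  dist 1: {S1, S3}
  dist 2: {S4, S5, S7, S9}
  dist 3: {S6, S8}
  dist 4: {S0, S10}
  -> S0 reached at distance 4
Shortest path length = 4

4


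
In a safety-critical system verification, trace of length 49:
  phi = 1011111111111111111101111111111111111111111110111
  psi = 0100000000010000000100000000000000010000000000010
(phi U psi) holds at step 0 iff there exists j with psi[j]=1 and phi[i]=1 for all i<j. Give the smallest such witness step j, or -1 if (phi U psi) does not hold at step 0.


(phi U psi) at 0: need smallest j with psi[j]=1 and phi[i]=1 for all i in [0,j).
Scan from step 0:
  step 0: phi=1, psi=0 -> continue
  step 1: psi=1 and phi held for [0,1) -> witness found
Witness step = 1

1


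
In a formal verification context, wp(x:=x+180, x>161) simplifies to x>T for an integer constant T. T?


Formula: wp(x:=E, P) = P[E/x] (substitute E for x in postcondition)
Step 1: Postcondition: x>161
Step 2: Substitute x+180 for x: x+180>161
Step 3: Solve for x: x > 161-180 = -19

-19


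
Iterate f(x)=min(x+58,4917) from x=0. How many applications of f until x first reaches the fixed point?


Step 1: x=0, cap=4917, increment=58
Step 2: x grows by 58 each step until capped at 4917; fixed point is x=4917
Step 3: iterations = ceil(4917/58) = 85

85


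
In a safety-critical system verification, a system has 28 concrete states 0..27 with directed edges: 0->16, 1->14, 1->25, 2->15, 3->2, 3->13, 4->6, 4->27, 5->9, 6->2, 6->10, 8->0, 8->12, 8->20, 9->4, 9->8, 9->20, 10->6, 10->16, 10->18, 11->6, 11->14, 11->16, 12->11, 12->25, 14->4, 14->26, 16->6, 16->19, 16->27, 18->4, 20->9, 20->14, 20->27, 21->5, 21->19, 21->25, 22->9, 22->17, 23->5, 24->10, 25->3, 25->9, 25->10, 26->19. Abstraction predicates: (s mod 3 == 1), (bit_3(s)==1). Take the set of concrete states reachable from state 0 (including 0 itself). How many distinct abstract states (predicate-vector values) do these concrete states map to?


BFS from 0:
Concrete reachable: {0, 2, 4, 6, 10, 15, 16, 18, 19, 27}
Abstract via predicates (s mod 3 == 1), (bit_3(s)==1):
  (0,0) <- {0, 2, 6, 18}
  (0,1) <- {15, 27}
  (1,0) <- {4, 16, 19}
  (1,1) <- {10}
Distinct abstract states = 4

4


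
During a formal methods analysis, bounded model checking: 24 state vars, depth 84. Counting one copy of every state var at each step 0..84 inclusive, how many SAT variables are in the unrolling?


BMC unrolls to depth k, creating one copy of each state var for steps 0..k.
Step count = 84 + 1 = 85 (steps 0 through 84)
Vars per step = 24
Total = 24 * 85 = 2040

2040


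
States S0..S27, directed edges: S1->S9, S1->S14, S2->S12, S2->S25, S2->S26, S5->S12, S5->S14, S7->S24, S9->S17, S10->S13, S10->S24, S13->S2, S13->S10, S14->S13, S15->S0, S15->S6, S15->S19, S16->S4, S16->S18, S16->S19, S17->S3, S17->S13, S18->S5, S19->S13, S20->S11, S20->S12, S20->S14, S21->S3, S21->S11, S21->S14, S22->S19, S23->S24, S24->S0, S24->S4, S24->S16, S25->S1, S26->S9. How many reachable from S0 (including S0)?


BFS from S0:
  layer 0: {S0}
Reachable set: {S0}
Count = 1

1


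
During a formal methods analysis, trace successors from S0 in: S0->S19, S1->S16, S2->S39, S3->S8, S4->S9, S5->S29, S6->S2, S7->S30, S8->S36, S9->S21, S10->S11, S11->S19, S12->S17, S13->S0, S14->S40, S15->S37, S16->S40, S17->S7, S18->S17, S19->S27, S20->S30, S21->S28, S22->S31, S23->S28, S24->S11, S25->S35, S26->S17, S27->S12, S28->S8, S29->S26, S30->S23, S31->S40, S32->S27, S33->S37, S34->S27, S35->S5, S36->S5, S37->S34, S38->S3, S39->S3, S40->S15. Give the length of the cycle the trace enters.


Trace from S0 until a state repeats:
  S0 -> S19 -> S27 -> S12 -> S17 -> S7 -> S30 -> S23 -> S28 -> S8 -> S36 -> S5 -> S29 -> S26 -> S17
S17 first seen at step 4, revisited at step 14.
Cycle length = 14 - 4 = 10

10


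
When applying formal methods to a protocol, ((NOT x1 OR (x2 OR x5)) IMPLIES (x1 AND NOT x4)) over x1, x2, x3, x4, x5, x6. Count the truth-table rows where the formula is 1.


Formula: ((NOT x1 OR (x2 OR x5)) IMPLIES (x1 AND NOT x4)) over 6 vars (64 rows)
Evaluate each row (x1, x2, x3, x4, x5, x6 as bits, MSB first):
  row 0 [000000]: ((NOT 0 OR (0 OR 0)) IMPLIES (0 AND NOT 0)) -> 0
  row 1 [000001]: ((NOT 0 OR (0 OR 0)) IMPLIES (0 AND NOT 0)) -> 0
  row 2 [000010]: ((NOT 0 OR (0 OR 1)) IMPLIES (0 AND NOT 0)) -> 0
  row 3 [000011]: ((NOT 0 OR (0 OR 1)) IMPLIES (0 AND NOT 0)) -> 0
  row 4 [000100]: ((NOT 0 OR (0 OR 0)) IMPLIES (0 AND NOT 1)) -> 0
  (every remaining row is evaluated the same way; all 64 results are listed next)
Full result column, 8 rows per line (x1,x2,x3 fixed per line; x4,x5,x6 runs 000..111 left to right):
  rows 0-7 [x1,x2,x3=000]: 00000000  (ones: 0)
  rows 8-15 [x1,x2,x3=001]: 00000000  (ones: 0)
  rows 16-23 [x1,x2,x3=010]: 00000000  (ones: 0)
  rows 24-31 [x1,x2,x3=011]: 00000000  (ones: 0)
  rows 32-39 [x1,x2,x3=100]: 11111100  (ones: 6)
  rows 40-47 [x1,x2,x3=101]: 11111100  (ones: 6)
  rows 48-55 [x1,x2,x3=110]: 11110000  (ones: 4)
  rows 56-63 [x1,x2,x3=111]: 11110000  (ones: 4)
Count of 1-rows = 0+0+0+0+6+6+4+4 = 20

20
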